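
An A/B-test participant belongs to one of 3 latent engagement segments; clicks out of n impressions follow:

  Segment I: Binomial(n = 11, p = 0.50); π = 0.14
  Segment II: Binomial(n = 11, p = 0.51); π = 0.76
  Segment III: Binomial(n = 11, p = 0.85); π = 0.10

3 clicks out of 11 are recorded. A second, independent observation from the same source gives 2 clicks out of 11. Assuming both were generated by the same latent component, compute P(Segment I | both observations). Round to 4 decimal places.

By Bayes' theorem, P(k | x) = w_k f_k(x) / Σ_j w_j f_j(x).
Since both observations come from the same component, the likelihood for component k is f_k(x₁)·f_k(x₂).
  L_I = [C(11,3)·0.50^3·0.50^8 = 165·0.125·0.00390625 = 0.0805664] × [0.0268555] = 0.00216365
  L_II = [C(11,3)·0.51^3·0.49^8 = 165·0.132651·0.00332329 = 0.0727383] × [0.0232953] = 0.00169446
  L_III = [C(11,3)·0.85^3·0.15^8 = 165·0.614125·2.56289e-07 = 2.59699e-05] × [1.52764e-06] = 3.96728e-11
Weight by the priors:
  w_I·L_I = 0.14 × 0.00216365 = 0.000302911
  w_II·L_II = 0.76 × 0.00169446 = 0.00128779
  w_III·L_III = 0.10 × 3.96728e-11 = 3.96728e-12
Marginal: 0.000302911 + 0.00128779 + 3.96728e-12 = 0.0015907
P(Segment I | x) = 0.000302911 / 0.0015907 ≈ 0.1904

0.1904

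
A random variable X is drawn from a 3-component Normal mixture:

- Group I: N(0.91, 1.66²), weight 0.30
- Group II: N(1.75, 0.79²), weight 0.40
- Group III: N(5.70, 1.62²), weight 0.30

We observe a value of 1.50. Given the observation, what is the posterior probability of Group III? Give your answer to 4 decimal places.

The responsibility of component k is P(Z=k) f_k(x) divided by Σ_j P(Z=j) f_j(x).
Normal densities:
  f_I = 0.225617
  f_II = 0.480327
  f_III = 0.00854736
Unnormalised posteriors:
  P(Z=I)·f_I = 0.30 × 0.225617 = 0.067685
  P(Z=II)·f_II = 0.40 × 0.480327 = 0.192131
  P(Z=III)·f_III = 0.30 × 0.00854736 = 0.00256421
Normaliser: 0.067685 + 0.192131 + 0.00256421 = 0.26238
Responsibility of Group III: 0.00256421 / 0.26238 ≈ 0.0098

0.0098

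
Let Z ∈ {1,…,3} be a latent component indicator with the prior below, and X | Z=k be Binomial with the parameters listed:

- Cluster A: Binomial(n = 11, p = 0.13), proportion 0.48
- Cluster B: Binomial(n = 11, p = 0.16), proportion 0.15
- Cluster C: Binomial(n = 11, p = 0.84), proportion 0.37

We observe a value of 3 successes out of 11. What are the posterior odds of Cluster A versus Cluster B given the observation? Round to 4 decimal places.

The posterior odds equal the prior odds times the likelihood ratio: (π_i/π_j)·(f_i(x)/f_j(x)).
Binomial probabilities:
  f_A = C(11,3)·0.13^3·0.87^8 = 165·0.002197·0.328212 = 0.118978
  f_B = C(11,3)·0.16^3·0.84^8 = 165·0.004096·0.247876 = 0.167524
  f_C = C(11,3)·0.84^3·0.16^8 = 165·0.592704·4.29497e-07 = 4.20031e-05
Odds = (0.48/0.15) × (0.118978/0.167524) = 3.2 × 0.710215 ≈ 2.2727

2.2727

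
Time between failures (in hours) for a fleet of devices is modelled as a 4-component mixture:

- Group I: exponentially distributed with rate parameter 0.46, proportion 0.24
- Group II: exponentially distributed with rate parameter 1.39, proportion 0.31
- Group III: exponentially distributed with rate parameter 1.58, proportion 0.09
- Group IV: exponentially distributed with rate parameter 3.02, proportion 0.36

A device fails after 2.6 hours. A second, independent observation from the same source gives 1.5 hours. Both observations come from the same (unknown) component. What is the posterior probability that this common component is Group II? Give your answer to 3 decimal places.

0.199

By Bayes' theorem, P(k | x) = π_k f_k(x) / Σ_j π_j f_j(x).
Since both observations come from the same component, the likelihood for component k is f_k(x₁)·f_k(x₂).
  L_I = [0.46·e^(−0.46·2.6) = 0.46·e^(−1.1960) = 0.139105] × [0.230725] = 0.0320949
  L_II = [1.39·e^(−1.39·2.6) = 1.39·e^(−3.6140) = 0.037452] × [0.172787] = 0.00647121
  L_III = [1.58·e^(−1.58·2.6) = 1.58·e^(−4.1080) = 0.0259762] × [0.1477] = 0.00383667
  L_IV = [3.02·e^(−3.02·2.6) = 3.02·e^(−7.8520) = 0.0011747] × [0.0325576] = 3.82454e-05
Unnormalised posteriors:
  π_I·L_I = 0.24 × 0.0320949 = 0.00770278
  π_II·L_II = 0.31 × 0.00647121 = 0.00200607
  π_III·L_III = 0.09 × 0.00383667 = 0.0003453
  π_IV·L_IV = 0.36 × 3.82454e-05 = 1.37684e-05
Normaliser: 0.00770278 + 0.00200607 + 0.0003453 + 1.37684e-05 = 0.0100679
So the posterior for Group II is 0.00200607 / 0.0100679 ≈ 0.199.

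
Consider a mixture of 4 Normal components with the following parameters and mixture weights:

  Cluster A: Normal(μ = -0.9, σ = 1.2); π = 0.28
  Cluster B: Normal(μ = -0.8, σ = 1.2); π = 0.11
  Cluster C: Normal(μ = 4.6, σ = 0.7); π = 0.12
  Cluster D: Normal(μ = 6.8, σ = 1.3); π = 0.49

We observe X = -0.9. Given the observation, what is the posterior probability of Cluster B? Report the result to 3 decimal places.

P(component k | x) = w_k·f_k(x) / marginal(x), where marginal(x) = Σ_j w_j·f_j(x).
Evaluate each component's likelihood at the observed value:
  L_A = (1/(1.2·√(2π)))·exp(−(-0.9−-0.9)²/(2·1.2²)) = 0.332452·exp(-0.00000) = 0.332452
  L_B = (1/(1.2·√(2π)))·exp(−(-0.9−-0.8)²/(2·1.2²)) = 0.332452·exp(-0.00347) = 0.3313
  L_C = (1/(0.7·√(2π)))·exp(−(-0.9−4.6)²/(2·0.7²)) = 0.569918·exp(-30.86735) = 2.24024e-14
  L_D = (1/(1.3·√(2π)))·exp(−(-0.9−6.8)²/(2·1.3²)) = 0.306879·exp(-17.54142) = 7.39307e-09
Multiply by the mixture weights:
  w_A·L_A = 0.28 × 0.332452 = 0.0930865
  w_B·L_B = 0.11 × 0.3313 = 0.036443
  w_C·L_C = 0.12 × 2.24024e-14 = 2.68828e-15
  w_D·L_D = 0.49 × 7.39307e-09 = 3.6226e-09
Normaliser: 0.0930865 + 0.036443 + 2.68828e-15 + 3.6226e-09 = 0.129529
P(Cluster B | -0.9) = 0.036443 / 0.129529 ≈ 0.281

0.281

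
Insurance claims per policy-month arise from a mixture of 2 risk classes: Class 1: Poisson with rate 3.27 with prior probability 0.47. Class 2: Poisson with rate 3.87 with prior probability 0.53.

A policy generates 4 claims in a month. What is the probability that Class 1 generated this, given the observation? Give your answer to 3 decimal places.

By Bayes' theorem, P(k | x) = π_k f_k(x) / Σ_j π_j f_j(x).
Component likelihoods at x = 4 claims:
  f_1 = e^(−3.27)·3.27^4/4! = 0.181066
  f_2 = e^(−3.87)·3.87^4/4! = 0.194945
Unnormalised posteriors:
  π_1·f_1 = 0.47 × 0.181066 = 0.085101
  π_2·f_2 = 0.53 × 0.194945 = 0.103321
Marginal: 0.085101 + 0.103321 = 0.188422
Responsibility of Class 1: 0.085101 / 0.188422 ≈ 0.452

0.452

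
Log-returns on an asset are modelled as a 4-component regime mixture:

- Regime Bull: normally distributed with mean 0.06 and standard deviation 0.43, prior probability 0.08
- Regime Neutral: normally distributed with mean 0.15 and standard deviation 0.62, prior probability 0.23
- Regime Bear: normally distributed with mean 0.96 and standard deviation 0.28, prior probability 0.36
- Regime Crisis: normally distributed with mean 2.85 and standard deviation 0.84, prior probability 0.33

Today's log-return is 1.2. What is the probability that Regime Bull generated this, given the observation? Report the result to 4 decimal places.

0.0053

Apply Bayes' rule: the posterior for each component is proportional to its prior times its likelihood at x.
Component likelihoods at x = 1.2:
  p_Bull = 0.0276176
  p_Neutral = 0.153362
  p_Bear = 0.986769
  p_Crisis = 0.06899
Prior × likelihood for each component:
  w_Bull·p_Bull = 0.08 × 0.0276176 = 0.00220941
  w_Neutral·p_Neutral = 0.23 × 0.153362 = 0.0352732
  w_Bear·p_Bear = 0.36 × 0.986769 = 0.355237
  w_Crisis·p_Crisis = 0.33 × 0.06899 = 0.0227667
Normaliser: 0.00220941 + 0.0352732 + 0.355237 + 0.0227667 = 0.415486
P(Regime Bull | data) ≈ 0.0053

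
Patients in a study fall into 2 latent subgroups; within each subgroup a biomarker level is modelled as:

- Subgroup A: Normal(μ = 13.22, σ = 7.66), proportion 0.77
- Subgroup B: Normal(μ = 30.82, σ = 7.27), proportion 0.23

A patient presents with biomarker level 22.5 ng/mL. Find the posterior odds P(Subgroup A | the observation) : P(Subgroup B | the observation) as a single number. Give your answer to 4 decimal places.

2.9360

Since P(k|x) ∝ w_k f_k(x), the posterior odds are w_i f_i(x) / (w_j f_j(x)).
Evaluate each component's likelihood at the observed value:
  f_A = (1/(7.66·√(2π)))·exp(−(22.5−13.22)²/(2·7.66²)) = 0.052081·exp(-0.73385) = 0.0250019
  f_B = (1/(7.27·√(2π)))·exp(−(22.5−30.82)²/(2·7.27²)) = 0.054875·exp(-0.65486) = 0.0285085
0.0192515 / 0.00655695 ≈ 2.9360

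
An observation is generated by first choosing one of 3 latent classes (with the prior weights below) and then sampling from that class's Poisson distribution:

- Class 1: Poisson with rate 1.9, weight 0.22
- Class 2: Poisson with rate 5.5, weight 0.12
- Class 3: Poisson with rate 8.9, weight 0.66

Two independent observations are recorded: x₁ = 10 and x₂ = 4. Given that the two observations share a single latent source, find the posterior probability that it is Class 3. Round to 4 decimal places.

Apply Bayes' rule: the posterior for each component is proportional to its prior times its likelihood at x.
Since both observations come from the same component, the likelihood for component k is f_k(x₁)·f_k(x₂).
  L_1 = [e^(−1.9)·1.9^10/10! = 2.52705e-05] × [0.0812164] = 2.05238e-06
  L_2 = [e^(−5.5)·5.5^10/10! = 0.0285262] × [0.155819] = 0.00444492
  L_3 = [e^(−8.9)·8.9^10/10! = 0.117197] × [0.0356556] = 0.00417873
Unnormalised posteriors:
  π_1·L_1 = 0.22 × 2.05238e-06 = 4.51523e-07
  π_2·L_2 = 0.12 × 0.00444492 = 0.000533391
  π_3·L_3 = 0.66 × 0.00417873 = 0.00275796
Marginal: 4.51523e-07 + 0.000533391 + 0.00275796 = 0.0032918
P(Class 3 | x₁, x₂) ≈ 0.8378

0.8378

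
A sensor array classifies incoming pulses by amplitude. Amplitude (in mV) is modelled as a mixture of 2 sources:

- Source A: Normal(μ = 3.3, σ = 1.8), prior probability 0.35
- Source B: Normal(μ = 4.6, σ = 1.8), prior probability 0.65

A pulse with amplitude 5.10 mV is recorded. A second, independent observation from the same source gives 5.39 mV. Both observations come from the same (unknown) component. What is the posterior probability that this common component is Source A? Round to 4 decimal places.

0.1600

Apply Bayes' rule: the posterior for each component is proportional to its prior times its likelihood at x.
Since both observations come from the same component, the likelihood for component k is f_k(x₁)·f_k(x₂).
  f_A = [(1/(1.8·√(2π)))·exp(−(5.10−3.3)²/(2·1.8²)) = 0.221635·exp(-0.50000) = 0.134428] × [0.112949] = 0.0151836
  f_B = [(1/(1.8·√(2π)))·exp(−(5.10−4.6)²/(2·1.8²)) = 0.221635·exp(-0.03858) = 0.213247] × [0.201284] = 0.0429232
Prior × likelihood for each component:
  π_A·f_A = 0.35 × 0.0151836 = 0.00531426
  π_B·f_B = 0.65 × 0.0429232 = 0.0279001
Denominator: 0.00531426 + 0.0279001 = 0.0332143
So the posterior for Source A is 0.00531426 / 0.0332143 ≈ 0.1600.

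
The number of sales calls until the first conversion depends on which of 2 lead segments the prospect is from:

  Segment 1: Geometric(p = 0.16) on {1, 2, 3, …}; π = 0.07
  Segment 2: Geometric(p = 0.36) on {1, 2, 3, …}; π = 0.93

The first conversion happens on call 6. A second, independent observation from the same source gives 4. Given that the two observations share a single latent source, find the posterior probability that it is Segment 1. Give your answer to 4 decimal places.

0.1158

By Bayes' theorem, P(k | x) = w_k f_k(x) / Σ_j w_j f_j(x).
Since both observations come from the same component, the likelihood for component k is f_k(x₁)·f_k(x₂).
  f_1 = [0.16·(1−0.16)^5 = 0.16·0.418212 = 0.0669139] × [0.0948326] = 0.00634562
  f_2 = [0.36·(1−0.36)^5 = 0.36·0.107374 = 0.0386547] × [0.0943718] = 0.00364792
Multiply by the mixture weights:
  w_1·f_1 = 0.07 × 0.00634562 = 0.000444194
  w_2·f_2 = 0.93 × 0.00364792 = 0.00339256
Marginal: 0.000444194 + 0.00339256 = 0.00383676
P(Segment 1 | x) ≈ 0.1158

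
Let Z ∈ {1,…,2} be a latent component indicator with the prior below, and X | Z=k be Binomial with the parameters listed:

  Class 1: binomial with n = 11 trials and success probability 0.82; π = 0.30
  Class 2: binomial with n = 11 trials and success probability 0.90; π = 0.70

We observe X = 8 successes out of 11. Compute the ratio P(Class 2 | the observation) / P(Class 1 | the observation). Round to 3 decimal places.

0.843

Posterior odds = (w_i f_i(x)) / (w_j f_j(x)); the normalising sum cancels.
Binomial probabilities:
  f_1 = C(11,8)·0.82^8·0.18^3 = 165·0.204414·0.005832 = 0.196704
  f_2 = C(11,8)·0.90^8·0.10^3 = 165·0.430467·0.001 = 0.0710271
Odds = (0.70/0.30) × (0.0710271/0.196704) = 2.33333 × 0.361087 ≈ 0.843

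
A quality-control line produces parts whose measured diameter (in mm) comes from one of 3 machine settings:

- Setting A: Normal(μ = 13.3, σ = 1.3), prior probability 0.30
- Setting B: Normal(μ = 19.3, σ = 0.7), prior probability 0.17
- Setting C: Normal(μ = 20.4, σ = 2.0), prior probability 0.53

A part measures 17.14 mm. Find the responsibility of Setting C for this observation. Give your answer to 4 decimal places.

0.9333

Apply Bayes' rule: the posterior for each component is proportional to its prior times its likelihood at x.
Component likelihoods at x = 17.14 mm:
  p_A = 0.00391122
  p_B = 0.00487771
  p_C = 0.0528374
Multiply by the mixture weights:
  π_A·p_A = 0.30 × 0.00391122 = 0.00117337
  π_B·p_B = 0.17 × 0.00487771 = 0.00082921
  π_C·p_C = 0.53 × 0.0528374 = 0.0280038
Sum: 0.00117337 + 0.00082921 + 0.0280038 = 0.0300064
P(Setting C | x) = 0.0280038 / 0.0300064 ≈ 0.9333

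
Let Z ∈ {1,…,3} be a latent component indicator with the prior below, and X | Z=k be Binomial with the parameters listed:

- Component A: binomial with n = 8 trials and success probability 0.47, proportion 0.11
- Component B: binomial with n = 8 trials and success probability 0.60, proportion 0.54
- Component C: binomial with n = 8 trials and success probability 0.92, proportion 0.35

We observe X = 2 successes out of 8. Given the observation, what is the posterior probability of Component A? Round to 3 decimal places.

0.403

By Bayes' theorem, P(k | x) = w_k f_k(x) / Σ_j w_j f_j(x).
Component likelihoods at x = 2 successes out of 8:
  L_A = C(8,2)·0.47^2·0.53^6 = 28·0.2209·0.0221644 = 0.137091
  L_B = C(8,2)·0.60^2·0.40^6 = 28·0.36·0.004096 = 0.0412877
  L_C = C(8,2)·0.92^2·0.08^6 = 28·0.8464·2.62144e-07 = 6.2126e-06
Weight by the priors:
  w_A·L_A = 0.11 × 0.137091 = 0.01508
  w_B·L_B = 0.54 × 0.0412877 = 0.0222953
  w_C·L_C = 0.35 × 6.2126e-06 = 2.17441e-06
Normaliser: 0.01508 + 0.0222953 + 2.17441e-06 = 0.0373775
Responsibility of Component A: 0.01508 / 0.0373775 ≈ 0.403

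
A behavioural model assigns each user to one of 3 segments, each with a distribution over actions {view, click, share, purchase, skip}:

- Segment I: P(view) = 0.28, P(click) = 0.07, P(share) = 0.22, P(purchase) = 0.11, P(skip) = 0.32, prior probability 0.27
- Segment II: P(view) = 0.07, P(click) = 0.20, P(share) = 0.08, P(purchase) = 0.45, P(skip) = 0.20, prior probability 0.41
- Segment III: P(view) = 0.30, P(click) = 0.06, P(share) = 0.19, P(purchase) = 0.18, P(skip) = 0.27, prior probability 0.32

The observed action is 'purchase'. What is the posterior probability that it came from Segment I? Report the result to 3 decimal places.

0.109

Apply Bayes' rule: the posterior for each component is proportional to its prior times its likelihood at x.
Component likelihoods at x = 'purchase':
  f_I = P(purchase | comp) = 0.11
  f_II = P(purchase | comp) = 0.45
  f_III = P(purchase | comp) = 0.18
Weight by the priors:
  w_I·f_I = 0.27 × 0.11 = 0.0297
  w_II·f_II = 0.41 × 0.45 = 0.1845
  w_III·f_III = 0.32 × 0.18 = 0.0576
Evidence: 0.0297 + 0.1845 + 0.0576 = 0.2718
P(Segment I | 'purchase') ≈ 0.109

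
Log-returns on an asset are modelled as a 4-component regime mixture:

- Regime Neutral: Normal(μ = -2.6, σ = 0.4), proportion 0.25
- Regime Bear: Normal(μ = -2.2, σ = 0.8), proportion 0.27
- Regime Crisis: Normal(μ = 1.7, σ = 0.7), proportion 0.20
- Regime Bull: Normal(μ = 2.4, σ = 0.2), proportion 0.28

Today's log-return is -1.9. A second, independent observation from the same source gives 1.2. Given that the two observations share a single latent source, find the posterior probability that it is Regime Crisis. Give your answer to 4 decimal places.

Posterior ∝ prior × likelihood, so P(k | x) ∝ π_k f_k(x); normalise over all components.
Since both observations come from the same component, the likelihood for component k is f_k(x₁)·f_k(x₂).
  p_Neutral = [(1/(0.4·√(2π)))·exp(−(-1.9−-2.6)²/(2·0.4²)) = 0.997356·exp(-1.53125) = 0.215693] × [2.51948e-20] = 5.43436e-21
  p_Bear = [(1/(0.8·√(2π)))·exp(−(-1.9−-2.2)²/(2·0.8²)) = 0.498678·exp(-0.07031) = 0.464819] × [5.96483e-05] = 2.77257e-05
  p_Crisis = [(1/(0.7·√(2π)))·exp(−(-1.9−1.7)²/(2·0.7²)) = 0.569918·exp(-13.22449) = 1.02917e-06] × [0.441593] = 4.54477e-07
  p_Bull = [(1/(0.2·√(2π)))·exp(−(-1.9−2.4)²/(2·0.2²)) = 1.994711·exp(-231.12500) = 8.38625e-101] × [3.03794e-08] = 2.54769e-108
Prior × likelihood for each component:
  π_Neutral·p_Neutral = 0.25 × 5.43436e-21 = 1.35859e-21
  π_Bear·p_Bear = 0.27 × 2.77257e-05 = 7.48593e-06
  π_Crisis·p_Crisis = 0.20 × 4.54477e-07 = 9.08954e-08
  π_Bull·p_Bull = 0.28 × 2.54769e-108 = 7.13354e-109
Sum: 1.35859e-21 + 7.48593e-06 + 9.08954e-08 + 7.13354e-109 = 7.57682e-06
P(Regime Crisis | data) = 9.08954e-08 / 7.57682e-06 ≈ 0.0120

0.0120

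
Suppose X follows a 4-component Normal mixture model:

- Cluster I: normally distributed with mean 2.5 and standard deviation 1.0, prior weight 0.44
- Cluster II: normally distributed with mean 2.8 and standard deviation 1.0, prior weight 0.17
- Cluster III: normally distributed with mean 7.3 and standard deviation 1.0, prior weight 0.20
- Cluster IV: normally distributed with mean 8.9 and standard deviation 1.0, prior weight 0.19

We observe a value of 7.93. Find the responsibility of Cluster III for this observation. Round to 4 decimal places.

0.5801

P(component k | x) = P(Z=k)·f_k(x) / marginal(x), where marginal(x) = Σ_j P(Z=j)·f_j(x).
Evaluate each component's likelihood at the observed value:
  f_I = 1.57887e-07
  f_II = 7.69605e-07
  f_III = 0.327133
  f_IV = 0.249228
Prior × likelihood for each component:
  P(Z=I)·f_I = 0.44 × 1.57887e-07 = 6.94701e-08
  P(Z=II)·f_II = 0.17 × 7.69605e-07 = 1.30833e-07
  P(Z=III)·f_III = 0.20 × 0.327133 = 0.0654266
  P(Z=IV)·f_IV = 0.19 × 0.249228 = 0.0473533
Sum: 6.94701e-08 + 1.30833e-07 + 0.0654266 + 0.0473533 = 0.11278
P(Cluster III | data) = 0.0654266 / 0.11278 ≈ 0.5801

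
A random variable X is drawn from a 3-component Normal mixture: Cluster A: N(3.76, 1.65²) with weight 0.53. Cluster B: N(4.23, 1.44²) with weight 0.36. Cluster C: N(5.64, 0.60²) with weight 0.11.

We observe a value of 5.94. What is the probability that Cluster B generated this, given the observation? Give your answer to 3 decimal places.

P(component k | x) = π_k·f_k(x) / marginal(x), where marginal(x) = Σ_j π_j·f_j(x).
Evaluate each component's likelihood at the observed value:
  p_A = (1/(1.65·√(2π)))·exp(−(5.94−3.76)²/(2·1.65²)) = 0.241783·exp(-0.87280) = 0.101012
  p_B = (1/(1.44·√(2π)))·exp(−(5.94−4.23)²/(2·1.44²)) = 0.277043·exp(-0.70508) = 0.136879
  p_C = (1/(0.60·√(2π)))·exp(−(5.94−5.64)²/(2·0.60²)) = 0.664904·exp(-0.12500) = 0.586776
Weight by the priors:
  π_A·p_A = 0.53 × 0.101012 = 0.0535364
  π_B·p_B = 0.36 × 0.136879 = 0.0492764
  π_C·p_C = 0.11 × 0.586776 = 0.0645453
Denominator: 0.0535364 + 0.0492764 + 0.0645453 = 0.167358
Responsibility of Cluster B: 0.0492764 / 0.167358 ≈ 0.294

0.294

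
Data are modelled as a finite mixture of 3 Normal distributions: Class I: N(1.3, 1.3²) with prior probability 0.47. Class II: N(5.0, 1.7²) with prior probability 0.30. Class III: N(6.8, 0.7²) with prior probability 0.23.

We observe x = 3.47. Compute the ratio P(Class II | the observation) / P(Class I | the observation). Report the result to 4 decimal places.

1.3112

Since P(k|x) ∝ P(Z=k) f_k(x), the posterior odds are P(Z=i) f_i(x) / (P(Z=j) f_j(x)).
Component likelihoods at x = 3.47:
  p_I = (1/(1.3·√(2π)))·exp(−(3.47−1.3)²/(2·1.3²)) = 0.306879·exp(-1.39317) = 0.0761943
  p_II = (1/(1.7·√(2π)))·exp(−(3.47−5.0)²/(2·1.7²)) = 0.234672·exp(-0.40500) = 0.156521
  p_III = (1/(0.7·√(2π)))·exp(−(3.47−6.8)²/(2·0.7²)) = 0.569918·exp(-11.31520) = 6.94515e-06
Posterior odds = (P(Z=II)·p_II) / (P(Z=I)·p_I) = (0.30·0.156521) / (0.47·0.0761943) = 0.0469562 / 0.0358113 ≈ 1.3112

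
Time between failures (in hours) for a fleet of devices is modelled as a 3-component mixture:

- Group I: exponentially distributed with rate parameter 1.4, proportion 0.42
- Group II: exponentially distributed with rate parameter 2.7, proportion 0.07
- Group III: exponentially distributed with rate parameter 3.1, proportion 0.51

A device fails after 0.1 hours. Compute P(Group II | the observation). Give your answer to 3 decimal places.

0.079

By Bayes' theorem, P(k | x) = w_k f_k(x) / Σ_j w_j f_j(x).
Exponential densities:
  p_I = 1.2171
  p_II = 2.06112
  p_III = 2.27369
Weight by the priors:
  w_I·p_I = 0.42 × 1.2171 = 0.511183
  w_II·p_II = 0.07 × 2.06112 = 0.144279
  w_III·p_III = 0.51 × 2.27369 = 1.15958
Normaliser: 0.511183 + 0.144279 + 1.15958 = 1.81504
Responsibility of Group II: 0.144279 / 1.81504 ≈ 0.079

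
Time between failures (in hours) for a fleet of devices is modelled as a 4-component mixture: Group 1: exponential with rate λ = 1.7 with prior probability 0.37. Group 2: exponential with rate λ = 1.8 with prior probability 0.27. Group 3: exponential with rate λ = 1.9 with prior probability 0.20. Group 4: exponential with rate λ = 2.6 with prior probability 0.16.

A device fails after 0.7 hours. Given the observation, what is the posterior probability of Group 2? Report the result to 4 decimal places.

0.2773

P(component k | x) = P(Z=k)·f_k(x) / marginal(x), where marginal(x) = Σ_j P(Z=j)·f_j(x).
Exponential densities:
  L_1 = 0.517176
  L_2 = 0.510577
  L_3 = 0.502507
  L_4 = 0.421267
Unnormalised posteriors:
  P(Z=1)·L_1 = 0.37 × 0.517176 = 0.191355
  P(Z=2)·L_2 = 0.27 × 0.510577 = 0.137856
  P(Z=3)·L_3 = 0.20 × 0.502507 = 0.100501
  P(Z=4)·L_4 = 0.16 × 0.421267 = 0.0674027
Sum: 0.191355 + 0.137856 + 0.100501 + 0.0674027 = 0.497115
Responsibility of Group 2: 0.137856 / 0.497115 ≈ 0.2773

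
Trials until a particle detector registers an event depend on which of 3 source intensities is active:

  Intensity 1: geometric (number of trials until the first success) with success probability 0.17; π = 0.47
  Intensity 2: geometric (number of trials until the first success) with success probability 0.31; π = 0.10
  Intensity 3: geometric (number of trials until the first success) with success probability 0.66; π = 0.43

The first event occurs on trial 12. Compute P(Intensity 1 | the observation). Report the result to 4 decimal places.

The responsibility of component k is π_k f_k(x) divided by Σ_j π_j f_j(x).
Geometric probabilities:
  p_1 = 0.17·(1−0.17)^11 = 0.17·0.128783 = 0.0218931
  p_2 = 0.31·(1−0.31)^11 = 0.31·0.0168787 = 0.00523241
  p_3 = 0.66·(1−0.66)^11 = 0.66·7.01888e-06 = 4.63246e-06
Unnormalised posteriors:
  π_1·p_1 = 0.47 × 0.0218931 = 0.0102898
  π_2·p_2 = 0.10 × 0.00523241 = 0.000523241
  π_3·p_3 = 0.43 × 4.63246e-06 = 1.99196e-06
Sum: 0.0102898 + 0.000523241 + 1.99196e-06 = 0.010815
So the posterior for Intensity 1 is 0.0102898 / 0.010815 ≈ 0.9514.

0.9514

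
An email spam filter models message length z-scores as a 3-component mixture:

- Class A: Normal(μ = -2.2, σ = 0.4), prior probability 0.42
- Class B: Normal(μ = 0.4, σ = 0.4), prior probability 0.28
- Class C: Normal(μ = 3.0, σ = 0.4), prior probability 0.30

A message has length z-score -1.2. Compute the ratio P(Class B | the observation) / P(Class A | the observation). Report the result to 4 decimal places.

0.0051

Only the two components matter; the odds are (π_i f_i(x)) / (π_j f_j(x)).
Normal densities:
  p_A = 0.0438208
  p_B = 0.000334576
  p_C = 1.14384e-24
Odds = (0.28/0.42) × (0.000334576/0.0438208) = 0.666667 × 0.00763509 ≈ 0.0051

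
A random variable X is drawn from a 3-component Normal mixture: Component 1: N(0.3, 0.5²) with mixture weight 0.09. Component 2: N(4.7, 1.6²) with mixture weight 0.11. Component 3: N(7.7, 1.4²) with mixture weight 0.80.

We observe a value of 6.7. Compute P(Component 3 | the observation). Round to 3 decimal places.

Posterior ∝ prior × likelihood, so P(k | x) ∝ π_k f_k(x); normalise over all components.
Normal densities:
  f_1 = (1/(0.5·√(2π)))·exp(−(6.7−0.3)²/(2·0.5²)) = 0.797885·exp(-81.92000) = 2.11123e-36
  f_2 = (1/(1.6·√(2π)))·exp(−(6.7−4.7)²/(2·1.6²)) = 0.249339·exp(-0.78125) = 0.114156
  f_3 = (1/(1.4·√(2π)))·exp(−(6.7−7.7)²/(2·1.4²)) = 0.284959·exp(-0.25510) = 0.220797
Unnormalised posteriors:
  π_1·f_1 = 0.09 × 2.11123e-36 = 1.90011e-37
  π_2·f_2 = 0.11 × 0.114156 = 0.0125571
  π_3·f_3 = 0.80 × 0.220797 = 0.176637
Denominator: 1.90011e-37 + 0.0125571 + 0.176637 = 0.189195
P(Component 3 | data) ≈ 0.934

0.934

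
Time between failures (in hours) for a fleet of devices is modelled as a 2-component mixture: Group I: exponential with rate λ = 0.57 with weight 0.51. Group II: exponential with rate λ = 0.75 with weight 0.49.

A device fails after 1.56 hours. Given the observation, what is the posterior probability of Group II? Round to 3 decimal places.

The responsibility of component k is π_k f_k(x) divided by Σ_j π_j f_j(x).
Component likelihoods at x = 1.56 hours:
  p_I = 0.234261
  p_II = 0.232775
Prior × likelihood for each component:
  π_I·p_I = 0.51 × 0.234261 = 0.119473
  π_II·p_II = 0.49 × 0.232775 = 0.11406
Evidence: 0.119473 + 0.11406 = 0.233533
P(Group II | the observation) ≈ 0.488

0.488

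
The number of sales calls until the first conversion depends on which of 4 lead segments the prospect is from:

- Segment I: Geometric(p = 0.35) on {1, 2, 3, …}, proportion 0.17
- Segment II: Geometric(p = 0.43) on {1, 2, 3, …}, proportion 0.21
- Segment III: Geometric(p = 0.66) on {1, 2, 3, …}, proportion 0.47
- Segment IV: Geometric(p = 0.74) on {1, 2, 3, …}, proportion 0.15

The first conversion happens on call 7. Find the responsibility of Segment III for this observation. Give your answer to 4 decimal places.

0.0592

By Bayes' theorem, P(k | x) = π_k f_k(x) / Σ_j π_j f_j(x).
Component likelihoods at x = 7:
  p_I = 0.35·(1−0.35)^6 = 0.35·0.0754189 = 0.0263966
  p_II = 0.43·(1−0.43)^6 = 0.43·0.0342964 = 0.0147475
  p_III = 0.66·(1−0.66)^6 = 0.66·0.0015448 = 0.00101957
  p_IV = 0.74·(1−0.74)^6 = 0.74·0.000308916 = 0.000228598
Unnormalised posteriors:
  π_I·p_I = 0.17 × 0.0263966 = 0.00448742
  π_II·p_II = 0.21 × 0.0147475 = 0.00309697
  π_III·p_III = 0.47 × 0.00101957 = 0.000479198
  π_IV·p_IV = 0.15 × 0.000228598 = 3.42897e-05
Sum: 0.00448742 + 0.00309697 + 0.000479198 + 3.42897e-05 = 0.00809788
Responsibility of Segment III: 0.000479198 / 0.00809788 ≈ 0.0592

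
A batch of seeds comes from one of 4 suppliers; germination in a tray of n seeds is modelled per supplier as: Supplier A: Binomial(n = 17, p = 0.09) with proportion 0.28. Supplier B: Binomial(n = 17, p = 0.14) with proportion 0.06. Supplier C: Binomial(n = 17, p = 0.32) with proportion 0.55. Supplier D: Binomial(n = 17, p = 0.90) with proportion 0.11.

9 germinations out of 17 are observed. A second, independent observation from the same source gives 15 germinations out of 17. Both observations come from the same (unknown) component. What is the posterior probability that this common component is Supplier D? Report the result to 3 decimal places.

0.983

The responsibility of component k is π_k f_k(x) divided by Σ_j π_j f_j(x).
Since both observations come from the same component, the likelihood for component k is f_k(x₁)·f_k(x₂).
  f_A = [4.42893e-06] × [2.31878e-14] = 1.02697e-19
  f_B = [0.000150288] × [1.56479e-11] = 2.3517e-15
  f_C = [0.0391026] × [2.37578e-06] = 9.28993e-08
  f_D = [9.41819e-05] × [0.280012] = 2.63721e-05
Prior × likelihood for each component:
  π_A·f_A = 0.28 × 1.02697e-19 = 2.87552e-20
  π_B·f_B = 0.06 × 2.3517e-15 = 1.41102e-16
  π_C·f_C = 0.55 × 9.28993e-08 = 5.10946e-08
  π_D·f_D = 0.11 × 2.63721e-05 = 2.90093e-06
Marginal: 2.87552e-20 + 1.41102e-16 + 5.10946e-08 + 2.90093e-06 = 2.95202e-06
P(Supplier D | x₁,x₂) ≈ 0.983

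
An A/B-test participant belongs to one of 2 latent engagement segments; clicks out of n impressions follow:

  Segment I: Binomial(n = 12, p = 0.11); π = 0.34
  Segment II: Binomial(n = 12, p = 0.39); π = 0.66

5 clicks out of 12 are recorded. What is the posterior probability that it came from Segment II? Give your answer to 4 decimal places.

0.9872

Apply Bayes' rule: the posterior for each component is proportional to its prior times its likelihood at x.
Binomial probabilities:
  f_I = C(12,5)·0.11^5·0.89^7 = 792·1.61051e-05·0.442313 = 0.00564181
  f_II = C(12,5)·0.39^5·0.61^7 = 792·0.00902242·0.0314274 = 0.224573
Multiply by the mixture weights:
  π_I·f_I = 0.34 × 0.00564181 = 0.00191822
  π_II·f_II = 0.66 × 0.224573 = 0.148218
Normaliser: 0.00191822 + 0.148218 = 0.150136
Responsibility of Segment II: 0.148218 / 0.150136 ≈ 0.9872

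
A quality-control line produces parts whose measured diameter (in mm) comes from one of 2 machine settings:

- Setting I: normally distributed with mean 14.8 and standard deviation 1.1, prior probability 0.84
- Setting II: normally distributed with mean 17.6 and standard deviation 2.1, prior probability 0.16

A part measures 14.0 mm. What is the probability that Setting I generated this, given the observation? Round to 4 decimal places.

By Bayes' theorem, P(k | x) = P(Z=k) f_k(x) / Σ_j P(Z=j) f_j(x).
Normal densities:
  p_I = 0.278396
  p_II = 0.0437063
Multiply by the mixture weights:
  P(Z=I)·p_I = 0.84 × 0.278396 = 0.233852
  P(Z=II)·p_II = 0.16 × 0.0437063 = 0.006993
Marginal: 0.233852 + 0.006993 = 0.240845
So the posterior for Setting I is 0.233852 / 0.240845 ≈ 0.9710.

0.9710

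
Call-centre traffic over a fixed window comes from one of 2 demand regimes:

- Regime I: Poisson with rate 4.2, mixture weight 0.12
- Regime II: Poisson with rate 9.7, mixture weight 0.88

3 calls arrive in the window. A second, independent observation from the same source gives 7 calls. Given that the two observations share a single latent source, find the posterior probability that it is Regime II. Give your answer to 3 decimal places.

The responsibility of component k is π_k f_k(x) divided by Σ_j π_j f_j(x).
Since both observations come from the same component, the likelihood for component k is f_k(x₁)·f_k(x₂).
  p_I = [e^(−4.2)·4.2^3/3! = 0.185165] × [0.0685927] = 0.012701
  p_II = [e^(−9.7)·9.7^3/3! = 0.00932197] × [0.0982461] = 0.000915846
Prior × likelihood for each component:
  π_I·p_I = 0.12 × 0.012701 = 0.00152412
  π_II·p_II = 0.88 × 0.000915846 = 0.000805945
Sum: 0.00152412 + 0.000805945 = 0.00233006
Responsibility of Regime II: 0.000805945 / 0.00233006 ≈ 0.346

0.346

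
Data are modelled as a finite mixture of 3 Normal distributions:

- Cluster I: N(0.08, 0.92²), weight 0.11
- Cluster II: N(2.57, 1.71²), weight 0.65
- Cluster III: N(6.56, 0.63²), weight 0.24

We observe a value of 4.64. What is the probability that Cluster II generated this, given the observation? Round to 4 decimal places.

Posterior ∝ prior × likelihood, so P(k | x) ∝ π_k f_k(x); normalise over all components.
Evaluate each component's likelihood at the observed value:
  L_I = (1/(0.92·√(2π)))·exp(−(4.64−0.08)²/(2·0.92²)) = 0.433633·exp(-12.28355) = 2.00652e-06
  L_II = (1/(1.71·√(2π)))·exp(−(4.64−2.57)²/(2·1.71²)) = 0.233300·exp(-0.73269) = 0.112127
  L_III = (1/(0.63·√(2π)))·exp(−(4.64−6.56)²/(2·0.63²)) = 0.633242·exp(-4.64399) = 0.0060913
Prior × likelihood for each component:
  π_I·L_I = 0.11 × 2.00652e-06 = 2.20717e-07
  π_II·L_II = 0.65 × 0.112127 = 0.0728829
  π_III·L_III = 0.24 × 0.0060913 = 0.00146191
Normaliser: 2.20717e-07 + 0.0728829 + 0.00146191 = 0.074345
So the posterior for Cluster II is 0.0728829 / 0.074345 ≈ 0.9803.

0.9803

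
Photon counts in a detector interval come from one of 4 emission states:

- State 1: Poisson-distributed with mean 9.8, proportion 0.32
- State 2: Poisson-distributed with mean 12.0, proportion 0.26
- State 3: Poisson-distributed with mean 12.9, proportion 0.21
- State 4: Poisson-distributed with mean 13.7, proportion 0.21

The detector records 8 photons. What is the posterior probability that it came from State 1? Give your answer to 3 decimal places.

Posterior ∝ prior × likelihood, so P(k | x) ∝ P(Z=k) f_k(x); normalise over all components.
Evaluate each component's likelihood at the observed value:
  p_1 = 0.117004
  p_2 = 0.0655233
  p_3 = 0.0475115
  p_4 = 0.0345469
Unnormalised posteriors:
  P(Z=1)·p_1 = 0.32 × 0.117004 = 0.0374414
  P(Z=2)·p_2 = 0.26 × 0.0655233 = 0.0170361
  P(Z=3)·p_3 = 0.21 × 0.0475115 = 0.00997741
  P(Z=4)·p_4 = 0.21 × 0.0345469 = 0.00725486
Evidence: 0.0374414 + 0.0170361 + 0.00997741 + 0.00725486 = 0.0717097
P(State 1 | x) = 0.0374414 / 0.0717097 ≈ 0.522

0.522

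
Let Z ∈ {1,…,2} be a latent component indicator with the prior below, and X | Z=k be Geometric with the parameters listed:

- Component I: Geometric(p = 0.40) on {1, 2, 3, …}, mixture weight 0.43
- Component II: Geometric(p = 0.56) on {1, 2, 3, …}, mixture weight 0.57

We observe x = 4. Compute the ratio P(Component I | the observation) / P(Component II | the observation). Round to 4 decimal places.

The posterior odds equal the prior odds times the likelihood ratio: (π_i/π_j)·(f_i(x)/f_j(x)).
Component likelihoods at x = 4:
  L_I = 0.40·(1−0.40)^3 = 0.40·0.216 = 0.0864
  L_II = 0.56·(1−0.56)^3 = 0.56·0.085184 = 0.047703
Posterior odds = (π_I·L_I) / (π_II·L_II) = (0.43·0.0864) / (0.57·0.047703) = 0.037152 / 0.0271907 ≈ 1.3663

1.3663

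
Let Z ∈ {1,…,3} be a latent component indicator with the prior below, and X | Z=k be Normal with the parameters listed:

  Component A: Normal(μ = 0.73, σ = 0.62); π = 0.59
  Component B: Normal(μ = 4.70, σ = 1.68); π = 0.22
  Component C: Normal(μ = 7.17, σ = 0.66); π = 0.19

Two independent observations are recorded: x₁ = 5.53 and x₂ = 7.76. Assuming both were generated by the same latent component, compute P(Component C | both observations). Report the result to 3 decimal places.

Posterior ∝ prior × likelihood, so P(k | x) ∝ π_k f_k(x); normalise over all components.
Since both observations come from the same component, the likelihood for component k is f_k(x₁)·f_k(x₂).
  f_A = [(1/(0.62·√(2π)))·exp(−(5.53−0.73)²/(2·0.62²)) = 0.643455·exp(-29.96878) = 6.21214e-14] × [7.77487e-29] = 4.82986e-42
  f_B = [(1/(1.68·√(2π)))·exp(−(5.53−4.70)²/(2·1.68²)) = 0.237466·exp(-0.12204) = 0.210184] × [0.0452056] = 0.00950148
  f_C = [(1/(0.66·√(2π)))·exp(−(5.53−7.17)²/(2·0.66²)) = 0.604458·exp(-3.08724) = 0.0275801] × [0.405357] = 0.0111798
Unnormalised posteriors:
  π_A·f_A = 0.59 × 4.82986e-42 = 2.84962e-42
  π_B·f_B = 0.22 × 0.00950148 = 0.00209033
  π_C·f_C = 0.19 × 0.0111798 = 0.00212416
Sum: 2.84962e-42 + 0.00209033 + 0.00212416 = 0.00421449
P(Component C | x₁, x₂) ≈ 0.504

0.504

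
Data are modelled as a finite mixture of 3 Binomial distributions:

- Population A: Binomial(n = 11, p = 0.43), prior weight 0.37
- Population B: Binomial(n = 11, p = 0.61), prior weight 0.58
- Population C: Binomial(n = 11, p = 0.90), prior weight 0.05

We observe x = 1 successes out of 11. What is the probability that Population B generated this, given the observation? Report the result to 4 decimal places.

0.0476

P(component k | x) = π_k·f_k(x) / marginal(x), where marginal(x) = Σ_j π_j·f_j(x).
Component likelihoods at x = 1 successes out of 11:
  p_A = C(11,1)·0.43^1·0.57^10 = 11·0.43·0.00362033 = 0.0171242
  p_B = C(11,1)·0.61^1·0.39^10 = 11·0.61·8.14041e-05 = 0.000546221
  p_C = C(11,1)·0.90^1·0.10^10 = 11·0.9·1e-10 = 9.9e-10
Multiply by the mixture weights:
  π_A·p_A = 0.37 × 0.0171242 = 0.00633595
  π_B·p_B = 0.58 × 0.000546221 = 0.000316808
  π_C·p_C = 0.05 × 9.9e-10 = 4.95e-11
Normaliser: 0.00633595 + 0.000316808 + 4.95e-11 = 0.00665275
P(Population B | 1 successes out of 11) ≈ 0.0476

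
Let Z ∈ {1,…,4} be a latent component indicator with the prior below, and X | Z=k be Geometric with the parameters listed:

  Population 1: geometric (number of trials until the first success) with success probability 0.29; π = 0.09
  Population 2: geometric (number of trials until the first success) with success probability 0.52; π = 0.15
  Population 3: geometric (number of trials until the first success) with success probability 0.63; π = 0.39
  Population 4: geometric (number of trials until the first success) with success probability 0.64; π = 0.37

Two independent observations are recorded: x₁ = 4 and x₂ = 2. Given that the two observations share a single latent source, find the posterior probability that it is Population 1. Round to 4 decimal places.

0.2020

P(component k | x) = π_k·f_k(x) / marginal(x), where marginal(x) = Σ_j π_j·f_j(x).
Since both observations come from the same component, the likelihood for component k is f_k(x₁)·f_k(x₂).
  L_1 = [0.103794] × [0.2059] = 0.0213712
  L_2 = [0.0575078] × [0.2496] = 0.014354
  L_3 = [0.0319114] × [0.2331] = 0.00743855
  L_4 = [0.0298598] × [0.2304] = 0.00687971
Weight by the priors:
  π_1·L_1 = 0.09 × 0.0213712 = 0.00192341
  π_2·L_2 = 0.15 × 0.014354 = 0.00215309
  π_3·L_3 = 0.39 × 0.00743855 = 0.00290103
  π_4·L_4 = 0.37 × 0.00687971 = 0.00254549
Marginal: 0.00192341 + 0.00215309 + 0.00290103 + 0.00254549 = 0.00952303
Responsibility of Population 1: 0.00192341 / 0.00952303 ≈ 0.2020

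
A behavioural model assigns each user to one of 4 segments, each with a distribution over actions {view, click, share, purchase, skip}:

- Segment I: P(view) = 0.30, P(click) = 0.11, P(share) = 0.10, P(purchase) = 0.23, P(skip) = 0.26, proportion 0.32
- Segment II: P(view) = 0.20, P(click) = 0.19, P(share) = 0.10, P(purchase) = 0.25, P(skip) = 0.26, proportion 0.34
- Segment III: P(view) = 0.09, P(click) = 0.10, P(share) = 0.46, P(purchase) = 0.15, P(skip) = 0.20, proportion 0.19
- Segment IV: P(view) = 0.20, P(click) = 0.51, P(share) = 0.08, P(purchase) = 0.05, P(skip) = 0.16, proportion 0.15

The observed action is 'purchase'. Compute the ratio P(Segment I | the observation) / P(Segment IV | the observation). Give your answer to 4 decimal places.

Posterior odds = (π_i f_i(x)) / (π_j f_j(x)); the normalising sum cancels.
Component likelihoods at x = 'purchase':
  f_I = P(purchase | comp) = 0.23
  f_II = P(purchase | comp) = 0.25
  f_III = P(purchase | comp) = 0.15
  f_IV = P(purchase | comp) = 0.05
Odds = (0.32/0.15) × (0.23/0.05) = 2.13333 × 4.6 ≈ 9.8133

9.8133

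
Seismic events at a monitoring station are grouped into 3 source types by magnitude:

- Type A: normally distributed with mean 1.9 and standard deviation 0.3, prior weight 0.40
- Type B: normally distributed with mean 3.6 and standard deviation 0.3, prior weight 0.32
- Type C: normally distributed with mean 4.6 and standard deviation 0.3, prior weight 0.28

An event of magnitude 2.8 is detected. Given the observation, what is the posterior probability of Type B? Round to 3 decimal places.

P(component k | x) = π_k·f_k(x) / marginal(x), where marginal(x) = Σ_j π_j·f_j(x).
Normal densities:
  L_A = 0.0147728
  L_B = 0.0379866
  L_C = 2.02529e-08
Weight by the priors:
  π_A·L_A = 0.40 × 0.0147728 = 0.00590913
  π_B·L_B = 0.32 × 0.0379866 = 0.0121557
  π_C·L_C = 0.28 × 2.02529e-08 = 5.67082e-09
Evidence: 0.00590913 + 0.0121557 + 5.67082e-09 = 0.0180649
P(Type B | the observation) = 0.0121557 / 0.0180649 ≈ 0.673

0.673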